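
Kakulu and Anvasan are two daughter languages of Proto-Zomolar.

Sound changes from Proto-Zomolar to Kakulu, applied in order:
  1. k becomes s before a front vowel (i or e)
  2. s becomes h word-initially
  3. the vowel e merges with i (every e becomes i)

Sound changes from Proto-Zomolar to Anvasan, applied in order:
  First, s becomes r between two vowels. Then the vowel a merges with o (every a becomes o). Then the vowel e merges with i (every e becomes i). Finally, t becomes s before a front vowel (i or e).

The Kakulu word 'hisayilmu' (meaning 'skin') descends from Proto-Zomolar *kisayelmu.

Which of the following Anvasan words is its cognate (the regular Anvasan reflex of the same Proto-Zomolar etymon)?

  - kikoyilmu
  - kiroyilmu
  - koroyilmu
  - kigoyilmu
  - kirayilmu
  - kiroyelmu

kiroyilmu

Anvasan: *kisayelmu > kirayelmu > kiroyelmu > kiroyilmu  (by rhotacism, vowel merger, vowel merger)
The other candidates each miss or misapply at least one Anvasan change.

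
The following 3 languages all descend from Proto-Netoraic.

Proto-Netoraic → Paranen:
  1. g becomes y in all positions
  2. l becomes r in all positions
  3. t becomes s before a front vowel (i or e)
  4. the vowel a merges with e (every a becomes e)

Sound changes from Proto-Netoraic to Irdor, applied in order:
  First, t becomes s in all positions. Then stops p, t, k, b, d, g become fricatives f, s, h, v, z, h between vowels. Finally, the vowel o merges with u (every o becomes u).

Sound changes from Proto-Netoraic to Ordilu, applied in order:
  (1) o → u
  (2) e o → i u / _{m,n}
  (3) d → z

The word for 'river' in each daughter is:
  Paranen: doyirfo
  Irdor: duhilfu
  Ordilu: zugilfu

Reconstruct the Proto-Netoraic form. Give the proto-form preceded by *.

*dogilfo

Position 7: Paranen has o, Irdor has u, Ordilu has u. Paranen preserves o here (none of its changes turn any other segment into o), so the proto-segment is *o.
Position 5: Paranen has r, Irdor has l, Ordilu has l. Irdor preserves l here (none of its changes turn any other segment into l), so the proto-segment is *l.
Position 1: Paranen has d, Irdor has d, Ordilu has z. Paranen preserves d here (none of its changes turn any other segment into d), so the proto-segment is *d.
Verify the candidate proto-form against each daughter:
Paranen: *dogilfo
  dogilfo → doyilfo   [unconditioned shift]
  doyilfo → doyirfo   [unconditioned shift]
  doyirfo (rule 3 does not apply)
  doyirfo (rule 4 does not apply)
  giving Paranen doyirfo.
Irdor: *dogilfo
  dogilfo (rule 1 does not apply)
  dogilfo → dohilfo   [intervocalic lenition]
  dohilfo → duhilfu   [vowel merger]
  giving Irdor duhilfu.
Ordilu: start from *dogilfo.
  rule 1 (vowel merger): dogilfo → dugilfu
  rule 2: no change — dugilfu
  rule 3 (unconditioned shift): dugilfu → zugilfu
  ⇒ Ordilu zugilfu
No other proto-form is consistent with every reflex, so the reconstruction is *dogilfo.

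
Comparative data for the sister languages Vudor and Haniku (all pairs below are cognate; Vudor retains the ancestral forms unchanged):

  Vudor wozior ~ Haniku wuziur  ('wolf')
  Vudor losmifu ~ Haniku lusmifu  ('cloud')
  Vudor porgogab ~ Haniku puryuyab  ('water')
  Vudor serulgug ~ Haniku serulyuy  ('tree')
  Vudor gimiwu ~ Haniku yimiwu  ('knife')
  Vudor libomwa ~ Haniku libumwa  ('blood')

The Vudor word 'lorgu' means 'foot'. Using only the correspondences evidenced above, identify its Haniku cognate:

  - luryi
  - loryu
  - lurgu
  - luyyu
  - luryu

porgogab ~ puryuyab — Vudor o corresponds to Haniku u after a consonant, before r.
serulgug ~ serulyuy — Vudor g corresponds to Haniku y after a consonant, before a back vowel.
Applying these to Vudor 'lorgu':
  lorgu → lurgu   (o→u after a consonant, before r)
  lurgu → luryu   (g→y after a consonant, before a back vowel)
So the Haniku cognate is 'luryu'.

luryu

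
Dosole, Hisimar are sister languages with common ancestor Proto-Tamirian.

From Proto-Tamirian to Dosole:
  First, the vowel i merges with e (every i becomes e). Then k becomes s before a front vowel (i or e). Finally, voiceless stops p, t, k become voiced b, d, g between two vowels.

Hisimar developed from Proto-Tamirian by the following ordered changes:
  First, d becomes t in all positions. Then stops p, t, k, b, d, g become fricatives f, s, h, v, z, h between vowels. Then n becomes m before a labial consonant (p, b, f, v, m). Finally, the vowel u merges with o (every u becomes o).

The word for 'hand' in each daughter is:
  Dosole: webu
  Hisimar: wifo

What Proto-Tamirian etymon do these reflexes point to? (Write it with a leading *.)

*wipu

Position 3: Dosole has b, Hisimar has f. Taking the neighbouring segments as reconstructed: Dosole b could go back to *p or *b; Hisimar f could go back to *p or *f — the one source consistent with every daughter is *p.
Position 2: Dosole has e, Hisimar has i. Hisimar preserves i here (none of its changes turn any other segment into i), so the proto-segment is *i.
Position 4: Dosole has u, Hisimar has o. Dosole preserves u here (none of its changes turn any other segment into u), so the proto-segment is *u.
This points to *wipu. Verify forward in each daughter:
Dosole: *wipu > wepu > webu  (by vowel merger, intervocalic voicing)
Hisimar: *wipu > wifu > wifo  (by intervocalic lenition, vowel merger)
No other proto-form is consistent with every reflex, so the reconstruction is *wipu.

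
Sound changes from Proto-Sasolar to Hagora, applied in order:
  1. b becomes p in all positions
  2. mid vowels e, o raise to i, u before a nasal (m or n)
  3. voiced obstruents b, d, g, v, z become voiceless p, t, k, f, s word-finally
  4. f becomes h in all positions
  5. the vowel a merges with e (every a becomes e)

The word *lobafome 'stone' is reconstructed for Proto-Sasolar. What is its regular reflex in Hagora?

Hagora: start from *lobafome.
  rule 1 (unconditioned shift): lobafome → lopafome
  rule 2 (pre-nasal raising): lopafome → lopafume
  rule 3: no change — lopafume
  rule 4 (unconditioned shift): lopafume → lopahume
  rule 5 (vowel merger): lopahume → lopehume
  ⇒ Hagora lopehume

lopehume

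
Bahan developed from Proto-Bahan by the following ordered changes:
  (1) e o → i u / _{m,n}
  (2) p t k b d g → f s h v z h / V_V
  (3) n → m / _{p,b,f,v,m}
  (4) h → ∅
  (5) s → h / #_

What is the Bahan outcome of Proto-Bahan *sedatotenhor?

Bahan: *sedatotenhor > sedatotinhor > sezasosinhor > sezasosinor > hezasosinor  (by pre-nasal raising, intervocalic lenition, h-loss, debuccalisation)

hezasosinor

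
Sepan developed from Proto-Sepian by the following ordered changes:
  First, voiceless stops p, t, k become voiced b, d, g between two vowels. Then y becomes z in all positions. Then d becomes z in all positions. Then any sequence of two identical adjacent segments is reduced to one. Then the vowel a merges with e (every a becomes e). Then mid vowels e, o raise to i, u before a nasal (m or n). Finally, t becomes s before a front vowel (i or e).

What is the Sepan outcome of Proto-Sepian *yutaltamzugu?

Sepan: start from *yutaltamzugu.
  rule 1 (intervocalic voicing): yutaltamzugu → yudaltamzugu
  rule 2 (unconditioned shift): yudaltamzugu → zudaltamzugu
  rule 3 (unconditioned shift): zudaltamzugu → zuzaltamzugu
  rule 4: no change — zuzaltamzugu
  rule 5 (vowel merger): zuzaltamzugu → zuzeltemzugu
  rule 6 (pre-nasal raising): zuzeltemzugu → zuzeltimzugu
  rule 7 (palatalisation): zuzeltimzugu → zuzelsimzugu
  ⇒ Sepan zuzelsimzugu

zuzelsimzugu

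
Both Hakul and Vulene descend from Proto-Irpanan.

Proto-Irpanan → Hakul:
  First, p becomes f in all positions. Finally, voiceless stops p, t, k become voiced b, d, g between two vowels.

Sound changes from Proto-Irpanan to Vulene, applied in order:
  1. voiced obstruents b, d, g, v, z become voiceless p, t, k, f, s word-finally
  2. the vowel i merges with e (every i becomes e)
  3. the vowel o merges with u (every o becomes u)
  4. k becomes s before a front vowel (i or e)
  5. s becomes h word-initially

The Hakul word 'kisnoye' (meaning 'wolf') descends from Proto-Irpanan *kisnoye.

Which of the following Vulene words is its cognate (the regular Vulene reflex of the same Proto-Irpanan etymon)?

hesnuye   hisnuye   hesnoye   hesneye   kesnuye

Vulene: *kisnoye > kesnoye > kesnuye > sesnuye > hesnuye  (by vowel merger, vowel merger, palatalisation, debuccalisation)
Among the options, 'hesnuye' alone shows every Vulene change applied in order.

hesnuye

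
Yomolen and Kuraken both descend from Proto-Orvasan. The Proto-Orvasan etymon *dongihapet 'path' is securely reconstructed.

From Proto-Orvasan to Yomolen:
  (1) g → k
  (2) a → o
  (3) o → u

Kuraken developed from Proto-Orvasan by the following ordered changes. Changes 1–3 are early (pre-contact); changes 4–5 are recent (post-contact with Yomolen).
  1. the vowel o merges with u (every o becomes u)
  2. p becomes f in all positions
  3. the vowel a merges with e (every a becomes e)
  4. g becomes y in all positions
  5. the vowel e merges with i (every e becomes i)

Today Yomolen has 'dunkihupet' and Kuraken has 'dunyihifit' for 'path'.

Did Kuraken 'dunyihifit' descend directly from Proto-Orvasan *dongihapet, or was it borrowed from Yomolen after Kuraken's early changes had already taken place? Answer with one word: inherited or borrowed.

If inherited, *dongihapet would pass through all of Kuraken's changes:
Kuraken: *dongihapet
  dongihapet → dungihapet   [vowel merger]
  dungihapet → dungihafet   [unconditioned shift]
  dungihafet → dungihefet   [vowel merger]
  dungihefet → dunyihefet   [unconditioned shift]
  dunyihefet → dunyihifit   [vowel merger]
  giving Kuraken dunyihifit.
If borrowed from Yomolen 'dunkihupet' after the early changes, it would undergo only the recent ones:
  rule 4 (unconditioned shift): no change (dunkihupet)
  rule 5 (vowel merger): dunkihupet → dunkihupit
  ⇒ as a loan: dunkihupit
Kuraken 'dunyihifit' matches the inherited outcome exactly, so it is an inherited cognate, not a loan.

inherited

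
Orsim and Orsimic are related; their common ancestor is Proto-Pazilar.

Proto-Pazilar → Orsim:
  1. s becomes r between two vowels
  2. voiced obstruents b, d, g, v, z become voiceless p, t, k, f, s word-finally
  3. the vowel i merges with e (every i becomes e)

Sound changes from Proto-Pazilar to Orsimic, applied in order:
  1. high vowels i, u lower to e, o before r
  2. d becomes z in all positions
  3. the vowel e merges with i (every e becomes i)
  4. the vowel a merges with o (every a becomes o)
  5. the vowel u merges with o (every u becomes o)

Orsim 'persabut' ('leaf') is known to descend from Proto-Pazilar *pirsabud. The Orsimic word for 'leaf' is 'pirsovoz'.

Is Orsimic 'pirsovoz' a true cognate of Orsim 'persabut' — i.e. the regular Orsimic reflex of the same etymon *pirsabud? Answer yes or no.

Derive the expected Orsimic reflex of *pirsabud:
Orsimic: *pirsabud
  pirsabud → persabud   [pre-rhotic lowering]
  persabud → persabuz   [unconditioned shift]
  persabuz → pirsabuz   [vowel merger]
  pirsabuz → pirsobuz   [vowel merger]
  pirsobuz → pirsoboz   [vowel merger]
  giving Orsimic pirsoboz.
The regular Orsimic reflex would be 'pirsoboz', but the attested form is 'pirsovoz'. The correspondence is irregular, so they are not cognates (the Orsimic form has a different source).

no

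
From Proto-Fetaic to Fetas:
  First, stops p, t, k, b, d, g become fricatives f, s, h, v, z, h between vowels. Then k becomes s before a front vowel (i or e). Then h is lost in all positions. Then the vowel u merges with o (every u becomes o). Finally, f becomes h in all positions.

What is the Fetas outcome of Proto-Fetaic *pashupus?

Fetas: start from *pashupus.
  rule 1 (intervocalic lenition): pashupus → pashufus
  rule 2: no change — pashufus
  rule 3 (h-loss): pashufus → pasufus
  rule 4 (vowel merger): pasufus → pasofos
  rule 5 (unconditioned shift): pasofos → pasohos
  ⇒ Fetas pasohos

pasohos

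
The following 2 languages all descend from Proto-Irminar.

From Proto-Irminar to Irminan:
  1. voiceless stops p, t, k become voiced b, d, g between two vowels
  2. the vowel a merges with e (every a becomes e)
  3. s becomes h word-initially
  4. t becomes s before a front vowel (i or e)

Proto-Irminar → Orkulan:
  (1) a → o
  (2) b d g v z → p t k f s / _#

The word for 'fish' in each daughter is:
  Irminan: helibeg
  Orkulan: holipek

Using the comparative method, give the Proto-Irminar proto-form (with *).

Position 2: Irminan has e, Orkulan has o. Taking the neighbouring segments as reconstructed: Irminan e could go back to *a or *e; Orkulan o could go back to *a or *o — the one source consistent with every daughter is *a.
Position 7: Irminan has g, Orkulan has k. Taking the neighbouring segments as reconstructed: Irminan g can only go back to *g; Orkulan k could go back to *k or *g — the one source consistent with every daughter is *g.
Position 5: Irminan has b, Orkulan has p. Taking the neighbouring segments as reconstructed: Irminan b could go back to *p or *b; Orkulan p can only go back to *p — the one source consistent with every daughter is *p.
Verify the candidate proto-form against each daughter:
Irminan: *halipeg
  halipeg → halibeg   [intervocalic voicing]
  halibeg → helibeg   [vowel merger]
  helibeg (rule 3 does not apply)
  helibeg (rule 4 does not apply)
  giving Irminan helibeg.
Orkulan: *halipeg > holipeg > holipek  (by vowel merger, final devoicing)
*halipeg is the unique common source.

*halipeg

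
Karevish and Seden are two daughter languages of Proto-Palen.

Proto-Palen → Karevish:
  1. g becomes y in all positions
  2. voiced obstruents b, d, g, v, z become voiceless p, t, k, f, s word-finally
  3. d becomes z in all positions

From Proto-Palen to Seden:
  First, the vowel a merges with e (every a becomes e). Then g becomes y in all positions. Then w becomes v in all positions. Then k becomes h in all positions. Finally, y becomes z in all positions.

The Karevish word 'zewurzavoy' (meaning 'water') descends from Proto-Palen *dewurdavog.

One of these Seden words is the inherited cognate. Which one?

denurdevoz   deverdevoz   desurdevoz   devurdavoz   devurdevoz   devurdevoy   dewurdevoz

Seden: *dewurdavog > dewurdevog > dewurdevoy > devurdevoy > devurdevoz  (by vowel merger, unconditioned shift, unconditioned shift, unconditioned shift)

devurdevoz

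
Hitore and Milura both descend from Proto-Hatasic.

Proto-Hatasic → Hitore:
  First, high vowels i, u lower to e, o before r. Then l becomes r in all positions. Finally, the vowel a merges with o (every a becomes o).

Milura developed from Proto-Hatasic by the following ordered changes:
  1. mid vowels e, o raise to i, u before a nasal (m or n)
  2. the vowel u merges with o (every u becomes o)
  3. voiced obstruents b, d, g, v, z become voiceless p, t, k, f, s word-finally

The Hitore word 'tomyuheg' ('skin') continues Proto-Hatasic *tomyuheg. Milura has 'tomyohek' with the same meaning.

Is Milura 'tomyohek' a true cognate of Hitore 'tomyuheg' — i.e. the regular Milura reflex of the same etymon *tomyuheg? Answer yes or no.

yes

Derive the expected Milura reflex of *tomyuheg:
Milura: *tomyuheg > tumyuheg > tomyoheg > tomyohek  (by pre-nasal raising, vowel merger, final devoicing)
Milura 'tomyohek' matches the regular reflex exactly, so the pair is cognate.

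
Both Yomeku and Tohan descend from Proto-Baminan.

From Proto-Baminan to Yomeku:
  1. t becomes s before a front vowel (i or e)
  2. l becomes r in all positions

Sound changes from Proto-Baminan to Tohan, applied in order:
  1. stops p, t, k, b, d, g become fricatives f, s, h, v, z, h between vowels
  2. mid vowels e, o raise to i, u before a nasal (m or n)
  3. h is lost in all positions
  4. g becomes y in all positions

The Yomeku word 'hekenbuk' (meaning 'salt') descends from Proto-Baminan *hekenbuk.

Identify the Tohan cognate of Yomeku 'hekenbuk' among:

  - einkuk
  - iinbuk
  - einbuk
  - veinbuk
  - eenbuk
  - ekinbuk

Tohan: *hekenbuk > hehenbuk > hehinbuk > einbuk  (by intervocalic lenition, pre-nasal raising, h-loss)

einbuk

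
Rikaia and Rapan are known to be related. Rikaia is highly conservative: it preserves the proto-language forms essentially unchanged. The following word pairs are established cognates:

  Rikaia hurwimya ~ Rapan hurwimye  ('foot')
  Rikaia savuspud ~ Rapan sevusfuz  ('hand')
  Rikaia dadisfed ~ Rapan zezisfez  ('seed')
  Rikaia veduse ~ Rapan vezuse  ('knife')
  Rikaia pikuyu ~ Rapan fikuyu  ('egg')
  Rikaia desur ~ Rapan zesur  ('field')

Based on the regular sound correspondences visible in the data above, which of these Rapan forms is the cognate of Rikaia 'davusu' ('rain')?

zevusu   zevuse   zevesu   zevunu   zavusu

zevusu

dadisfed ~ zezisfez — Rikaia d corresponds to Rapan z word-initially before a back vowel.
savuspud ~ sevusfuz — Rikaia a corresponds to Rapan e after a consonant, before a labial obstruent.
Applying these to Rikaia 'davusu':
  davusu → zavusu   (d→z word-initially before a back vowel)
  zavusu → zevusu   (a→e after a consonant, before a labial obstruent)
So the Rapan cognate is 'zevusu'.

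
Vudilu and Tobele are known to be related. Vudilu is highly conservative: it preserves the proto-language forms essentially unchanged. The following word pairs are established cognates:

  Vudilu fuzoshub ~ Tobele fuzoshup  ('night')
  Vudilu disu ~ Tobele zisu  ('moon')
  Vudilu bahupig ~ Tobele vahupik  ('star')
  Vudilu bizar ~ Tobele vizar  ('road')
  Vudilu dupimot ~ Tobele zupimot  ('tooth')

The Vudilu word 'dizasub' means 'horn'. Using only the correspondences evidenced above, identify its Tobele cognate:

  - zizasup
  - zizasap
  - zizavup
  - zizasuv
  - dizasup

disu ~ zisu — Vudilu d corresponds to Tobele z word-initially before a front vowel.
fuzoshub ~ fuzoshup — Vudilu b corresponds to Tobele p word-finally.
Applying these to Vudilu 'dizasub':
  dizasub → zizasub   (d→z word-initially before a front vowel)
  zizasub → zizasup   (b→p word-finally)
So the Tobele cognate is 'zizasup'.

zizasup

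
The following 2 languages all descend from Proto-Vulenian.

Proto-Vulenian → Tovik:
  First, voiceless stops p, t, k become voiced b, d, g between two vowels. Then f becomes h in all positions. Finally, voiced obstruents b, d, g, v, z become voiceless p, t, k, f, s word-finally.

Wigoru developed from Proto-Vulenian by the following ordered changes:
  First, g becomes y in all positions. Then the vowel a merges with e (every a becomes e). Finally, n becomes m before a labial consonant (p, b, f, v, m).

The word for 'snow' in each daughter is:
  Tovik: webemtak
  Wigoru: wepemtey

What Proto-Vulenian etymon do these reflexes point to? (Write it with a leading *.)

Position 7: Tovik has a, Wigoru has e. Tovik preserves a here (none of its changes turn any other segment into a), so the proto-segment is *a.
Position 3: Tovik has b, Wigoru has p. Wigoru preserves p here (none of its changes turn any other segment into p), so the proto-segment is *p.
Continuing position by position gives *wepemtag; check it forward:
Tovik: *wepemtag
  wepemtag → webemtag   [intervocalic voicing]
  webemtag (rule 2 does not apply)
  webemtag → webemtak   [final devoicing]
  giving Tovik webemtak.
Wigoru: *wepemtag
  wepemtag → wepemtay   [unconditioned shift]
  wepemtay → wepemtey   [vowel merger]
  wepemtey (rule 3 does not apply)
  giving Wigoru wepemtey.
No other proto-form is consistent with every reflex, so the reconstruction is *wepemtag.

*wepemtag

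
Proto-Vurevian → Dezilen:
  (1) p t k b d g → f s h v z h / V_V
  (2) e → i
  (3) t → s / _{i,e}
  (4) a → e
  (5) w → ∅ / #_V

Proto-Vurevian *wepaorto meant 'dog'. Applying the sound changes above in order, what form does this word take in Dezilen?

ifeorto

Dezilen: *wepaorto > wefaorto > wifaorto > wifeorto > ifeorto  (by intervocalic lenition, vowel merger, vowel merger, glide loss)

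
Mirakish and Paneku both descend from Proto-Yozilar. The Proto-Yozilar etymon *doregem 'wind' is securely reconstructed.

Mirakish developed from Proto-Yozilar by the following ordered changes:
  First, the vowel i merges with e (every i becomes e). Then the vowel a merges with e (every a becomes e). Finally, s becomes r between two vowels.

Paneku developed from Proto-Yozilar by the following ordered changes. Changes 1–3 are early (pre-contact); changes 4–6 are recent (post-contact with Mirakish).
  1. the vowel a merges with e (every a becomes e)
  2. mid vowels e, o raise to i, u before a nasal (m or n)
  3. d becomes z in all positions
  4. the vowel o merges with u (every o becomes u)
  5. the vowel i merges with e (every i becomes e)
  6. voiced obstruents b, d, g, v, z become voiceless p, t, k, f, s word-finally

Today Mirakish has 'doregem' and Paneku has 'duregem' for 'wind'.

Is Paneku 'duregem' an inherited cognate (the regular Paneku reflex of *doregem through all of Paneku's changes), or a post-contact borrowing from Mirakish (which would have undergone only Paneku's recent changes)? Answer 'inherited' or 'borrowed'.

If inherited, *doregem would pass through all of Paneku's changes:
Paneku: start from *doregem.
  rule 1: no change — doregem
  rule 2 (pre-nasal raising): doregem → doregim
  rule 3 (unconditioned shift): doregim → zoregim
  rule 4 (vowel merger): zoregim → zuregim
  rule 5 (vowel merger): zuregim → zuregem
  rule 6: no change — zuregem
  ⇒ Paneku zuregem
If borrowed from Mirakish 'doregem' after the early changes, it would undergo only the recent ones:
  rule 4 (vowel merger): doregem → duregem
  rule 5 (vowel merger): no change (duregem)
  rule 6 (final devoicing): no change (duregem)
  ⇒ as a loan: duregem
Paneku 'duregem' matches the loan outcome 'duregem', not the inherited 'zuregem' — it skipped the early Paneku changes, so it was borrowed from Mirakish.

borrowed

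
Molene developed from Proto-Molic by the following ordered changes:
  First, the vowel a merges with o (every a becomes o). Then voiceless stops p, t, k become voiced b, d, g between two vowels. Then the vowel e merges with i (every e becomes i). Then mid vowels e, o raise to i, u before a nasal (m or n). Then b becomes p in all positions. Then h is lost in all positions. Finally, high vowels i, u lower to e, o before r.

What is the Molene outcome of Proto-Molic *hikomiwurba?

igumiworpo

Molene: start from *hikomiwurba.
  rule 1 (vowel merger): hikomiwurba → hikomiwurbo
  rule 2 (intervocalic voicing): hikomiwurbo → higomiwurbo
  rule 3: no change — higomiwurbo
  rule 4 (pre-nasal raising): higomiwurbo → higumiwurbo
  rule 5 (unconditioned shift): higumiwurbo → higumiwurpo
  rule 6 (h-loss): higumiwurpo → igumiwurpo
  rule 7 (pre-rhotic lowering): igumiwurpo → igumiworpo
  ⇒ Molene igumiworpo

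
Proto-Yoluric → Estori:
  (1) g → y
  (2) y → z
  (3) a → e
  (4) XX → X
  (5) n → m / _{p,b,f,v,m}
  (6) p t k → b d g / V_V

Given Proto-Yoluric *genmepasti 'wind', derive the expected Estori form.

zemmebesti

Estori: *genmepasti
  genmepasti → yenmepasti   [unconditioned shift]
  yenmepasti → zenmepasti   [unconditioned shift]
  zenmepasti → zenmepesti   [vowel merger]
  zenmepesti (rule 4 does not apply)
  zenmepesti → zemmepesti   [nasal place assimilation]
  zemmepesti → zemmebesti   [intervocalic voicing]
  giving Estori zemmebesti.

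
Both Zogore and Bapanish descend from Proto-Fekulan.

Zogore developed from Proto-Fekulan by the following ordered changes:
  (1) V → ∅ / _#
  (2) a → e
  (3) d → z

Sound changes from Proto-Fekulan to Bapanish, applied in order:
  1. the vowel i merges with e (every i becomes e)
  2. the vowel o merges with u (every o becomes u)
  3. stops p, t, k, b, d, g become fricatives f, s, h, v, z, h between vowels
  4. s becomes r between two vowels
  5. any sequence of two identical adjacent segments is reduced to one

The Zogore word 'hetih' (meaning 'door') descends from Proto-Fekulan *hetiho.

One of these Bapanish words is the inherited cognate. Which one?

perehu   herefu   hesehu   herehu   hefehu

Bapanish: *hetiho
  hetiho → heteho   [vowel merger]
  heteho → hetehu   [vowel merger]
  hetehu → hesehu   [intervocalic lenition]
  hesehu → herehu   [rhotacism]
  herehu (rule 5 does not apply)
  giving Bapanish herehu.
Only 'herehu' matches the regular Bapanish development of *hetiho.

herehu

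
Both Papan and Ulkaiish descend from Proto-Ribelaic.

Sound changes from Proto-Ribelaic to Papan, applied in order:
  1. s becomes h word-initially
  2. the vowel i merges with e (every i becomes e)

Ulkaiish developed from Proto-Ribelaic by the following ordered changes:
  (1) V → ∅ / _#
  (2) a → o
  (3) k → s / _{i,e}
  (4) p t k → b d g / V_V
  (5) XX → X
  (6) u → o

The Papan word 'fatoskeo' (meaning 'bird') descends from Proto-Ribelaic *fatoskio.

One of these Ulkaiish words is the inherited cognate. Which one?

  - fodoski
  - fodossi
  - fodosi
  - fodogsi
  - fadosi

Ulkaiish: start from *fatoskio.
  rule 1 (apocope): fatoskio → fatoski
  rule 2 (vowel merger): fatoski → fotoski
  rule 3 (palatalisation): fotoski → fotossi
  rule 4 (intervocalic voicing): fotossi → fodossi
  rule 5 (degemination): fodossi → fodosi
  rule 6: no change — fodosi
  ⇒ Ulkaiish fodosi
Among the options, 'fodosi' alone shows every Ulkaiish change applied in order.

fodosi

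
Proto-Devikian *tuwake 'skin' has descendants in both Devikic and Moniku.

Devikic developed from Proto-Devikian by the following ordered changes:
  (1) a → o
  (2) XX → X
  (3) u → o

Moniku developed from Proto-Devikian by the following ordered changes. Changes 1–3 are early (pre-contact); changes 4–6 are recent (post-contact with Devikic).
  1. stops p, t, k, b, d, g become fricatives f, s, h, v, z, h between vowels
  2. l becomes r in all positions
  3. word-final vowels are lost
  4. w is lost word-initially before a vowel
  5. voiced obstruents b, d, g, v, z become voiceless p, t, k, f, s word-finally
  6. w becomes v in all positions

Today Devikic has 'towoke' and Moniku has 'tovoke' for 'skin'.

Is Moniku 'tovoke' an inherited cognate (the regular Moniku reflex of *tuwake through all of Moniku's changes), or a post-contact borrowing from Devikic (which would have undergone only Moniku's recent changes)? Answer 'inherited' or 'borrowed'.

borrowed

If inherited, *tuwake would pass through all of Moniku's changes:
Moniku: start from *tuwake.
  rule 1 (intervocalic lenition): tuwake → tuwahe
  rule 2: no change — tuwahe
  rule 3 (apocope): tuwahe → tuwah
  rule 4: no change — tuwah
  rule 5: no change — tuwah
  rule 6 (unconditioned shift): tuwah → tuvah
  ⇒ Moniku tuvah
If borrowed from Devikic 'towoke' after the early changes, it would undergo only the recent ones:
  rule 4 (glide loss): no change (towoke)
  rule 5 (final devoicing): no change (towoke)
  rule 6 (unconditioned shift): towoke → tovoke
  ⇒ as a loan: tovoke
Moniku 'tovoke' matches the loan outcome 'tovoke', not the inherited 'tuvah' — it skipped the early Moniku changes, so it was borrowed from Devikic.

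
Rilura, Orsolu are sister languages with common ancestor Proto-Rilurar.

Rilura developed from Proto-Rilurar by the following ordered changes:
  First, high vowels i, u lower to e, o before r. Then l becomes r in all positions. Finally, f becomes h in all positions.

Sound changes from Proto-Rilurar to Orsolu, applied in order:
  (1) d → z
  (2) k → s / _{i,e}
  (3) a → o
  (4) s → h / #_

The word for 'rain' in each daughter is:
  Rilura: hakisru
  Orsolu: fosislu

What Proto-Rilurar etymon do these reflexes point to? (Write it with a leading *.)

*fakislu

Position 6: Rilura has r, Orsolu has l. Orsolu preserves l here (none of its changes turn any other segment into l), so the proto-segment is *l.
Position 2: Rilura has a, Orsolu has o. Rilura preserves a here (none of its changes turn any other segment into a), so the proto-segment is *a.
Position 1: Rilura has h, Orsolu has f. Orsolu preserves f here (none of its changes turn any other segment into f), so the proto-segment is *f.
Continuing position by position gives *fakislu; check it forward:
Rilura: start from *fakislu.
  rule 1: no change — fakislu
  rule 2 (unconditioned shift): fakislu → fakisru
  rule 3 (unconditioned shift): fakisru → hakisru
  ⇒ Rilura hakisru
Orsolu: *fakislu > fasislu > fosislu  (by palatalisation, vowel merger)
*fakislu is the unique common source.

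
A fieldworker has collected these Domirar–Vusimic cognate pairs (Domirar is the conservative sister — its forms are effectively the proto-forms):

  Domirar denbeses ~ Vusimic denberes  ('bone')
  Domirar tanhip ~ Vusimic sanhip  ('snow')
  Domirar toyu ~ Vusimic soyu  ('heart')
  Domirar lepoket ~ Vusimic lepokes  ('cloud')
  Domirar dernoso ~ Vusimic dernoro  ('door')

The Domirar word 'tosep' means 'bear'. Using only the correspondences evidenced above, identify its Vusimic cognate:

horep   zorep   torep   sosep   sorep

sorep

toyu ~ soyu — Domirar t corresponds to Vusimic s word-initially before a back vowel.
denbeses ~ denberes — Domirar s corresponds to Vusimic r between vowels (before a front vowel).
Applying these to Domirar 'tosep':
  tosep → sosep   (t→s word-initially before a back vowel)
  sosep → sorep   (s→r between vowels (before a front vowel))
So the Vusimic cognate is 'sorep'.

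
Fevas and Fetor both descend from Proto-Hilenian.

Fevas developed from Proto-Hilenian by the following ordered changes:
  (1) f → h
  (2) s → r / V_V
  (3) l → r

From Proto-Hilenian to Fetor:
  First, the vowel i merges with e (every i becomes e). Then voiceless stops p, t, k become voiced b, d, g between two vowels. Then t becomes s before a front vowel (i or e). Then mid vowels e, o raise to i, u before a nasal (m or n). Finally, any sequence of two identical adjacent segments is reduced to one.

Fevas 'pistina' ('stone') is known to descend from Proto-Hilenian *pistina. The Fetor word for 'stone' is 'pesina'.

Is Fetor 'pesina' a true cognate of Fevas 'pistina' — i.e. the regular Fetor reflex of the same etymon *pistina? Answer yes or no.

Derive the expected Fetor reflex of *pistina:
Fetor: start from *pistina.
  rule 1 (vowel merger): pistina → pestena
  rule 2: no change — pestena
  rule 3 (palatalisation): pestena → pessena
  rule 4 (pre-nasal raising): pessena → pessina
  rule 5 (degemination): pessina → pesina
  ⇒ Fetor pesina
Fetor 'pesina' matches the regular reflex exactly, so the pair is cognate.

yes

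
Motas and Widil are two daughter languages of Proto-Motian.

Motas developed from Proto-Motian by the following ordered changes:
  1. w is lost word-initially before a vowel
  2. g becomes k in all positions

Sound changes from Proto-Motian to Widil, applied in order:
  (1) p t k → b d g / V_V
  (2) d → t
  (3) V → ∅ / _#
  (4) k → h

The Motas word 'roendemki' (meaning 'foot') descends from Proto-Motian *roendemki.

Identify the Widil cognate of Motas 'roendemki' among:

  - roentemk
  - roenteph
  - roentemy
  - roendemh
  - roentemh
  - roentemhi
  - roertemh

roentemh

Widil: start from *roendemki.
  rule 1: no change — roendemki
  rule 2 (unconditioned shift): roendemki → roentemki
  rule 3 (apocope): roentemki → roentemk
  rule 4 (unconditioned shift): roentemk → roentemh
  ⇒ Widil roentemh
Only 'roentemh' matches the regular Widil development of *roendemki.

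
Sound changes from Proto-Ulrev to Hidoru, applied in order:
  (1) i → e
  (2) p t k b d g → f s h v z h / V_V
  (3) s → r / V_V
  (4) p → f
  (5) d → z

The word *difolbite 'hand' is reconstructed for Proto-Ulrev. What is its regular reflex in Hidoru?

Hidoru: start from *difolbite.
  rule 1 (vowel merger): difolbite → defolbete
  rule 2 (intervocalic lenition): defolbete → defolbese
  rule 3 (rhotacism): defolbese → defolbere
  rule 4: no change — defolbere
  rule 5 (unconditioned shift): defolbere → zefolbere
  ⇒ Hidoru zefolbere

zefolbere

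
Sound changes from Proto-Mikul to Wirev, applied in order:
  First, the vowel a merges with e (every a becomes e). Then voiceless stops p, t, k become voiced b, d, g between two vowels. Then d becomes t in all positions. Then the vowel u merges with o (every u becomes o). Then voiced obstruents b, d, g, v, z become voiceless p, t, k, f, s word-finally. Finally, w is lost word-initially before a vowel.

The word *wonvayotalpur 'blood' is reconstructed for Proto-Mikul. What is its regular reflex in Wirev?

Wirev: start from *wonvayotalpur.
  rule 1 (vowel merger): wonvayotalpur → wonveyotelpur
  rule 2 (intervocalic voicing): wonveyotelpur → wonveyodelpur
  rule 3 (unconditioned shift): wonveyodelpur → wonveyotelpur
  rule 4 (vowel merger): wonveyotelpur → wonveyotelpor
  rule 5: no change — wonveyotelpor
  rule 6 (glide loss): wonveyotelpor → onveyotelpor
  ⇒ Wirev onveyotelpor

onveyotelpor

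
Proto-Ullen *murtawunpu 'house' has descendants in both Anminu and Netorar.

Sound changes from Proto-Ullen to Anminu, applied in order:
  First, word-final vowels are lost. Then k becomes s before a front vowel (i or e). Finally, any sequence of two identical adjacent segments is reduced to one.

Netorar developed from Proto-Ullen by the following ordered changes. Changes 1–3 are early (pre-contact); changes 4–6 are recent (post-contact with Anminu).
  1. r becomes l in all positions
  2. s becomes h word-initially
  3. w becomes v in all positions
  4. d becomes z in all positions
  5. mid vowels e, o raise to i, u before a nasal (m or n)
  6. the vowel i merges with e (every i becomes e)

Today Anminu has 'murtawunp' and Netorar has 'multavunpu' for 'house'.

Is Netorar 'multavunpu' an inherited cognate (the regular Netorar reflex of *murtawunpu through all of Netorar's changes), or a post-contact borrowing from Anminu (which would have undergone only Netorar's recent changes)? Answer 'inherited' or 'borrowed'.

If inherited, *murtawunpu would pass through all of Netorar's changes:
Netorar: start from *murtawunpu.
  rule 1 (unconditioned shift): murtawunpu → multawunpu
  rule 2: no change — multawunpu
  rule 3 (unconditioned shift): multawunpu → multavunpu
  rule 4: no change — multavunpu
  rule 5: no change — multavunpu
  rule 6: no change — multavunpu
  ⇒ Netorar multavunpu
If borrowed from Anminu 'murtawunp' after the early changes, it would undergo only the recent ones:
  rule 4 (unconditioned shift): no change (murtawunp)
  rule 5 (pre-nasal raising): no change (murtawunp)
  rule 6 (vowel merger): no change (murtawunp)
  ⇒ as a loan: murtawunp
Netorar 'multavunpu' matches the inherited outcome exactly, so it is an inherited cognate, not a loan.

inherited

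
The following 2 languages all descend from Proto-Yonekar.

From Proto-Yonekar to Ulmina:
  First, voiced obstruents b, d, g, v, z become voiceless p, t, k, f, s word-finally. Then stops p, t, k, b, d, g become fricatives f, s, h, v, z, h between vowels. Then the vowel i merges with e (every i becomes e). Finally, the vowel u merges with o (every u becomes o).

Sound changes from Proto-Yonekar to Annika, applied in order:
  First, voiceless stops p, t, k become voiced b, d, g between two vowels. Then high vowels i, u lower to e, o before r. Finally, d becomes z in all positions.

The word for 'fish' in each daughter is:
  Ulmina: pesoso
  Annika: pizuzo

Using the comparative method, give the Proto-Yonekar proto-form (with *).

Position 5: Ulmina has s, Annika has z. Taking the neighbouring segments as reconstructed: Ulmina s could go back to *t or *s; Annika z could go back to *t or *d or *z — the one source consistent with every daughter is *t.
Position 4: Ulmina has o, Annika has u. Annika preserves u here (none of its changes turn any other segment into u), so the proto-segment is *u.
This points to *pituto. Verify forward in each daughter:
Ulmina: *pituto > pisuso > pesuso > pesoso  (by intervocalic lenition, vowel merger, vowel merger)
Annika: start from *pituto.
  rule 1 (intervocalic voicing): pituto → pidudo
  rule 2: no change — pidudo
  rule 3 (unconditioned shift): pidudo → pizuzo
  ⇒ Annika pizuzo
Only *pituto yields all of Ulmina pesoso, Annika pizuzo.

*pituto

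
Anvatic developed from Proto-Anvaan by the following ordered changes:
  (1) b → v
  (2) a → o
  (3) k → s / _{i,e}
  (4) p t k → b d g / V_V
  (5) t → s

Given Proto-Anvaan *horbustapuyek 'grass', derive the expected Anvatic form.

Anvatic: *horbustapuyek > horvustapuyek > horvustopuyek > horvustobuyek > horvussobuyek  (by unconditioned shift, vowel merger, intervocalic voicing, unconditioned shift)

horvussobuyek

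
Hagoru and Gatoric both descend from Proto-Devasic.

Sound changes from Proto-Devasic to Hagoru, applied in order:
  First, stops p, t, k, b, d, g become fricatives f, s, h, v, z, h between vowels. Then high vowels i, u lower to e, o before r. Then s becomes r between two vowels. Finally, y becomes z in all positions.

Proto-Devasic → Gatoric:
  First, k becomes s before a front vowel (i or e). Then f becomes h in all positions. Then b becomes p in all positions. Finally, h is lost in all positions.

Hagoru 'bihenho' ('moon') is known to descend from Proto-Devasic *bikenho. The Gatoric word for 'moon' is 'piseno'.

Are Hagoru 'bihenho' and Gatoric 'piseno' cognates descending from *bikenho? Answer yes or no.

Derive the expected Gatoric reflex of *bikenho:
Gatoric: start from *bikenho.
  rule 1 (palatalisation): bikenho → bisenho
  rule 2: no change — bisenho
  rule 3 (unconditioned shift): bisenho → pisenho
  rule 4 (h-loss): pisenho → piseno
  ⇒ Gatoric piseno
Gatoric 'piseno' matches the regular reflex exactly, so the pair is cognate.

yes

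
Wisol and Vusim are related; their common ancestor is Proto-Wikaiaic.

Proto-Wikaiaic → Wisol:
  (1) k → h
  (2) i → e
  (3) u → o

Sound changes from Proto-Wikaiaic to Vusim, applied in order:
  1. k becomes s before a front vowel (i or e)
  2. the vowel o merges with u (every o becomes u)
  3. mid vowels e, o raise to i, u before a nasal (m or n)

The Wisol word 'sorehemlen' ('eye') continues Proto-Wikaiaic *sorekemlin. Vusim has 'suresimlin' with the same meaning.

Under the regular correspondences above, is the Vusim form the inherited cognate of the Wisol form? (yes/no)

Derive the expected Vusim reflex of *sorekemlin:
Vusim: *sorekemlin > soresemlin > suresemlin > suresimlin  (by palatalisation, vowel merger, pre-nasal raising)
Vusim 'suresimlin' matches the regular reflex exactly, so the pair is cognate.

yes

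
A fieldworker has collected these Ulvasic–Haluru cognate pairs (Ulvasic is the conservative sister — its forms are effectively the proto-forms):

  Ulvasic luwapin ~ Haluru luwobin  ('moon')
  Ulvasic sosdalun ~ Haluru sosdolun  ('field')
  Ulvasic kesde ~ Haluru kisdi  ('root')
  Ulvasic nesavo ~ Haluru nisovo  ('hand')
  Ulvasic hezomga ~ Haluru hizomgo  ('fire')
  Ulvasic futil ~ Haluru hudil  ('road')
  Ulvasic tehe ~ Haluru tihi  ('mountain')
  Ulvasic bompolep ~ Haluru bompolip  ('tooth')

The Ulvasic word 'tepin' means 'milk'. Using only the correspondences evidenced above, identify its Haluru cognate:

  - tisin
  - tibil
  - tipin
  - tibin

bompolep ~ bompolip — Ulvasic e corresponds to Haluru i after a consonant, before a labial obstruent.
luwapin ~ luwobin — Ulvasic p corresponds to Haluru b between vowels (before a front vowel).
Applying these to Ulvasic 'tepin':
  tepin → tipin   (e→i after a consonant, before a labial obstruent)
  tipin → tibin   (p→b between vowels (before a front vowel))
So the Haluru cognate is 'tibin'.

tibin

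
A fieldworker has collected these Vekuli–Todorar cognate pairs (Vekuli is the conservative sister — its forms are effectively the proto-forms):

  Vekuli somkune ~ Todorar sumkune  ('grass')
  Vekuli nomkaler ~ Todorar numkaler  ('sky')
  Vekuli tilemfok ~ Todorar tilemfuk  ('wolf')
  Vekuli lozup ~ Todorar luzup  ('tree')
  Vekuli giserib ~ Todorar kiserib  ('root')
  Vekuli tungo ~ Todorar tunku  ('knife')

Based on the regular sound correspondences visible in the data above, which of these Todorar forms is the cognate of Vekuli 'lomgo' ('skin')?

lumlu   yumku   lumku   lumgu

lumku

somkune ~ sumkune, nomkaler ~ numkaler — Vekuli o corresponds to Todorar u after a consonant, before a nasal.
tungo ~ tunku — Vekuli g corresponds to Todorar k after a consonant, before a back vowel.
tungo ~ tunku — Vekuli o corresponds to Todorar u word-finally.
Applying these to Vekuli 'lomgo':
  lomgo → lumgo   (o→u after a consonant, before a nasal)
  lumgo → lumko   (g→k after a consonant, before a back vowel)
  lumko → lumku   (o→u word-finally)
So the Todorar cognate is 'lumku'.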